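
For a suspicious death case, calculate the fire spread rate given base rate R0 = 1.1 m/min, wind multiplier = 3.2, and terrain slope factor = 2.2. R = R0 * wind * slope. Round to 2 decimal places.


Fire spread rate calculation:
R = R0 * wind_factor * slope_factor
= 1.1 * 3.2 * 2.2
= 3.52 * 2.2
= 7.74 m/min

7.74


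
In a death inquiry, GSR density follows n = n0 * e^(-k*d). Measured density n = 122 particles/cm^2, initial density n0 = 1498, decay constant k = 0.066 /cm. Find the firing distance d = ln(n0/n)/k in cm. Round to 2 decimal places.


GSR distance calculation:
n0/n = 1498 / 122 = 12.278689
ln(n0/n) = 2.507865
d = 2.507865 / 0.066 = 38.00 cm

38.00


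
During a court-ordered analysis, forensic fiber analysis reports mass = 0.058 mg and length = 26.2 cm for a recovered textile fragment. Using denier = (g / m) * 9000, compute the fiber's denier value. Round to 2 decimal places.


Denier calculation:
Mass in grams = 0.058 mg / 1000 = 0.000058 g
Length in meters = 26.2 cm / 100 = 0.262 m
Linear density = mass / length = 0.000058 / 0.262 = 0.00022137 g/m
Denier = (g/m) * 9000 = 0.00022137 * 9000 = 1.99

1.99


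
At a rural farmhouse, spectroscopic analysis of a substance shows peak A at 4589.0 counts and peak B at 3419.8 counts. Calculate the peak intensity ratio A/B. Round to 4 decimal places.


Spectral peak ratio:
Peak A = 4589.0 counts
Peak B = 3419.8 counts
Ratio = 4589.0 / 3419.8 = 1.3419

1.3419


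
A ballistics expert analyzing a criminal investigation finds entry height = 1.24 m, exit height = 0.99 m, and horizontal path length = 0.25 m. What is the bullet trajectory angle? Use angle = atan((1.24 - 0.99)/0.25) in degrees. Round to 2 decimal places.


Bullet trajectory angle:
Height difference = 1.24 - 0.99 = 0.25 m
angle = atan(0.25 / 0.25)
angle = atan(1)
angle = 45.00 degrees

45.00


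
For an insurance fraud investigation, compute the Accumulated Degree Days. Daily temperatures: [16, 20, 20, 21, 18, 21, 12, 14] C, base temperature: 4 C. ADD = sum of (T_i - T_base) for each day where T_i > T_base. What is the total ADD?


Computing ADD day by day:
Day 1: max(0, 16 - 4) = 12
Day 2: max(0, 20 - 4) = 16
Day 3: max(0, 20 - 4) = 16
Day 4: max(0, 21 - 4) = 17
Day 5: max(0, 18 - 4) = 14
Day 6: max(0, 21 - 4) = 17
Day 7: max(0, 12 - 4) = 8
Day 8: max(0, 14 - 4) = 10
Total ADD = 110

110


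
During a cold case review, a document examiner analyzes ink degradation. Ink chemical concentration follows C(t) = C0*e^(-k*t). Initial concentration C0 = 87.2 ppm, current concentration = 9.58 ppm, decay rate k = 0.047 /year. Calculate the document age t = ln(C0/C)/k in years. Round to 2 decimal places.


Document age estimation:
C0/C = 87.2 / 9.58 = 9.102296
ln(C0/C) = 2.208527
t = 2.208527 / 0.047 = 46.99 years

46.99


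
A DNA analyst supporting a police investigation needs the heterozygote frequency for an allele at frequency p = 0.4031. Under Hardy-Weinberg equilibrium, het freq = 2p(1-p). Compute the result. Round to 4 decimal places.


Hardy-Weinberg heterozygote frequency:
q = 1 - p = 1 - 0.4031 = 0.5969
2pq = 2 * 0.4031 * 0.5969 = 0.4812

0.4812


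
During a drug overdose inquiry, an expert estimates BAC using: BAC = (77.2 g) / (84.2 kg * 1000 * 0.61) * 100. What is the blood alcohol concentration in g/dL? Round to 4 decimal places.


Applying the Widmark formula:
BAC = (dose_g / (body_wt * 1000 * r)) * 100
Denominator = 84.2 * 1000 * 0.61 = 51362
BAC = (77.2 / 51362) * 100
BAC = 0.1503 g/dL

0.1503


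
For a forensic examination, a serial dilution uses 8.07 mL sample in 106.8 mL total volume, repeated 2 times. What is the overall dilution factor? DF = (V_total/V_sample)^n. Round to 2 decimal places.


Dilution factor calculation:
Single dilution = V_total / V_sample = 106.8 / 8.07 ≈ 13.234201
Number of dilutions = 2
Total DF = (106.8 / 8.07)^2 (full precision, rounded at the end) = 175.14

175.14


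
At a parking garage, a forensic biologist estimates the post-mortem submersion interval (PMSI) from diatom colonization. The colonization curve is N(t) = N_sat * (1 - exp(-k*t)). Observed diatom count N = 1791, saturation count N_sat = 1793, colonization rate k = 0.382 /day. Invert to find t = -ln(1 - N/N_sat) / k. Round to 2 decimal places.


PMSI from diatom colonization curve:
N / N_sat = 1791 / 1793 = 0.998885
1 - N/N_sat = 0.001115
ln(1 - N/N_sat) = -6.798901
t = -ln(1 - N/N_sat) / k = -(-6.798901) / 0.382 = 17.80 days

17.80


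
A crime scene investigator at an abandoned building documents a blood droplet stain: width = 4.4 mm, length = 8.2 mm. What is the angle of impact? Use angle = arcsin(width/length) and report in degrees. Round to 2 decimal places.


Blood spatter impact angle calculation:
width / length = 4.4 / 8.2 = 0.536585
angle = arcsin(0.536585)
angle = 32.45 degrees

32.45


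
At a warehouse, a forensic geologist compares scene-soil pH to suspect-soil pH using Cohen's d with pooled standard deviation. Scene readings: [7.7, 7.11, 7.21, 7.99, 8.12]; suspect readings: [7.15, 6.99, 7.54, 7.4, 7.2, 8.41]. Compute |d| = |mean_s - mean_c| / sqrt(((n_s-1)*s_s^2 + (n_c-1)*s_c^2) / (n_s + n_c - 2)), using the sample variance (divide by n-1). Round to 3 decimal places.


Pooled-variance Cohen's d for soil pH comparison:
Scene mean = 38.13 / 5 = 7.626
Suspect mean = 44.69 / 6 = 7.448333
Scene sample variance s_s^2 = 0.20533
Suspect sample variance s_c^2 = 0.259257
Pooled variance = ((n_s-1)*s_s^2 + (n_c-1)*s_c^2) / (n_s + n_c - 2) = 0.235289
Pooled SD = sqrt(0.235289) = 0.485066
Mean difference = 0.177667
|d| = |0.177667| / 0.485066 = 0.366

0.366


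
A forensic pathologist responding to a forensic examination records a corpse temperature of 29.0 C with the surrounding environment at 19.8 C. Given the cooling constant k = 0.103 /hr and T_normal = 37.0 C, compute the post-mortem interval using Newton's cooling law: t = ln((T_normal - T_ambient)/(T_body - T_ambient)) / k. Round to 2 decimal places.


Using Newton's law of cooling:
t = ln((T_normal - T_ambient) / (T_body - T_ambient)) / k
T_normal - T_ambient = 17.2
T_body - T_ambient = 9.2
Ratio = 1.869565
ln(ratio) = 0.625706
t = 0.625706 / 0.103 = 6.07 hours

6.07


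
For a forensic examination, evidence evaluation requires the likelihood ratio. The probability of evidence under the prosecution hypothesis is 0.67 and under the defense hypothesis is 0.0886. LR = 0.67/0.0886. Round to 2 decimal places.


Likelihood ratio calculation:
LR = P(E|Hp) / P(E|Hd)
LR = 0.67 / 0.0886
LR = 7.56

7.56


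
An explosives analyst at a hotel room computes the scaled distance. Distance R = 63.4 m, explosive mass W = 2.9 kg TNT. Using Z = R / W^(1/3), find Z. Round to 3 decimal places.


Scaled distance calculation:
W^(1/3) = 2.9^(1/3) = 1.426043
Z = R / W^(1/3) = 63.4 / 1.426043
Z = 44.459 m/kg^(1/3)

44.459


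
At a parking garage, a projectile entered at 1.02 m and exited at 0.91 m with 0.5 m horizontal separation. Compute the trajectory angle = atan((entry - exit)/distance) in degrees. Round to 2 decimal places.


Bullet trajectory angle:
Height difference = 1.02 - 0.91 = 0.11 m
angle = atan(0.11 / 0.5)
angle = atan(0.22)
angle = 12.41 degrees

12.41


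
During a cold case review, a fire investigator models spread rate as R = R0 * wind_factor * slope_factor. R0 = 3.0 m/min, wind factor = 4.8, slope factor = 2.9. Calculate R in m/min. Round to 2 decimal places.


Fire spread rate calculation:
R = R0 * wind_factor * slope_factor
= 3.0 * 4.8 * 2.9
= 14.4 * 2.9
= 41.76 m/min

41.76


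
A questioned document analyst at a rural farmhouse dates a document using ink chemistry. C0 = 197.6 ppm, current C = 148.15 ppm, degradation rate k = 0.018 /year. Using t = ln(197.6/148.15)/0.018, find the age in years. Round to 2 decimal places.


Document age estimation:
C0/C = 197.6 / 148.15 = 1.333783
ln(C0/C) = 0.288019
t = 0.288019 / 0.018 = 16.00 years

16.00


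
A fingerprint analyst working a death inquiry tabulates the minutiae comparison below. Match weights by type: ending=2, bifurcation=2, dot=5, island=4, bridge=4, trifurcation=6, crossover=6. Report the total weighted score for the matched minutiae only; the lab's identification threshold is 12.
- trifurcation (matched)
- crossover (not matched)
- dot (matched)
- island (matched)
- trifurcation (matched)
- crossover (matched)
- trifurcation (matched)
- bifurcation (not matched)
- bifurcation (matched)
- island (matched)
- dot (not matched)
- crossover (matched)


Weighted minutiae match score:
  trifurcation: matched, +6 (running total 6)
  crossover: not matched, +0
  dot: matched, +5 (running total 11)
  island: matched, +4 (running total 15)
  trifurcation: matched, +6 (running total 21)
  crossover: matched, +6 (running total 27)
  trifurcation: matched, +6 (running total 33)
  bifurcation: not matched, +0
  bifurcation: matched, +2 (running total 35)
  island: matched, +4 (running total 39)
  dot: not matched, +0
  crossover: matched, +6 (running total 45)
Total score = 45
Threshold = 12; verdict = identification

45


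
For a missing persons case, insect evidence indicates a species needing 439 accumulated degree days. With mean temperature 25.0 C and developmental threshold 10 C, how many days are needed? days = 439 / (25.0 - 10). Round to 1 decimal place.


Insect development time:
Effective temperature = avg_temp - T_base = 25.0 - 10 = 15.0 C
Days = ADD / effective_temp = 439 / 15.0 = 29.3 days

29.3


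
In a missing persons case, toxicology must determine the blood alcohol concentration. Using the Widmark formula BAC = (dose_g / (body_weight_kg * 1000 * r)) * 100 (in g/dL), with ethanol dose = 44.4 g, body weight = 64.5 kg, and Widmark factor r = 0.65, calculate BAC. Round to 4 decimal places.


Applying the Widmark formula:
BAC = (dose_g / (body_wt * 1000 * r)) * 100
Denominator = 64.5 * 1000 * 0.65 = 41925
BAC = (44.4 / 41925) * 100
BAC = 0.1059 g/dL

0.1059


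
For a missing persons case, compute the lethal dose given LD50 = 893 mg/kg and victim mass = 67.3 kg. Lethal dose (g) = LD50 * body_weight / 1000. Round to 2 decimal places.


Lethal dose calculation:
Lethal dose = LD50 * body_weight / 1000
= 893 * 67.3 / 1000
= 60098.9 / 1000
= 60.10 g

60.10


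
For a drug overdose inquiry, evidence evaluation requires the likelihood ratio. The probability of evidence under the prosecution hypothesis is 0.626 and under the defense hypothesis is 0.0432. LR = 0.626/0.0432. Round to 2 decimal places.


Likelihood ratio calculation:
LR = P(E|Hp) / P(E|Hd)
LR = 0.626 / 0.0432
LR = 14.49

14.49


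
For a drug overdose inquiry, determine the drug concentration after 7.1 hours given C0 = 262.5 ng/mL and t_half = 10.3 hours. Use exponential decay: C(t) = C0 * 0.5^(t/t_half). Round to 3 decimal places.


Drug concentration decay:
Number of half-lives = t / t_half = 7.1 / 10.3 = 0.68932
Decay factor = 0.5^0.68932 = 0.62014608
C(t) = 262.5 * 0.62014608 = 162.788 ng/mL

162.788


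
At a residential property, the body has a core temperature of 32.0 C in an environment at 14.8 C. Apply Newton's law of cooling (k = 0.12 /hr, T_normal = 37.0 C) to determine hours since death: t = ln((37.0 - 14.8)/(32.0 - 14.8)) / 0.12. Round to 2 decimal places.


Using Newton's law of cooling:
t = ln((T_normal - T_ambient) / (T_body - T_ambient)) / k
T_normal - T_ambient = 22.2
T_body - T_ambient = 17.2
Ratio = 1.290698
ln(ratio) = 0.255183
t = 0.255183 / 0.12 = 2.13 hours

2.13


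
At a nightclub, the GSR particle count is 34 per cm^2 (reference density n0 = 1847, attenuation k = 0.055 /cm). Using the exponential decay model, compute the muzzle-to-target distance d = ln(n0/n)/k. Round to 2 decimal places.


GSR distance calculation:
n0/n = 1847 / 34 = 54.323529
ln(n0/n) = 3.994957
d = 3.994957 / 0.055 = 72.64 cm

72.64


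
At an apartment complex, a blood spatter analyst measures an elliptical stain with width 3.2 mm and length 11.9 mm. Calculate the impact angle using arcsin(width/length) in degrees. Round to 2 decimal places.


Blood spatter impact angle calculation:
width / length = 3.2 / 11.9 = 0.268908
angle = arcsin(0.268908)
angle = 15.60 degrees

15.60


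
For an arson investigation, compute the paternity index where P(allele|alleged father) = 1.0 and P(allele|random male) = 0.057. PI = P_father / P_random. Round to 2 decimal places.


Paternity Index calculation:
PI = P(allele|father) / P(allele|random)
PI = 1.0 / 0.057
PI = 17.54

17.54


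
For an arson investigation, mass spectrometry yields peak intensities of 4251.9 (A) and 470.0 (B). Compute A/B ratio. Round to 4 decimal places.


Spectral peak ratio:
Peak A = 4251.9 counts
Peak B = 470.0 counts
Ratio = 4251.9 / 470.0 = 9.0466

9.0466


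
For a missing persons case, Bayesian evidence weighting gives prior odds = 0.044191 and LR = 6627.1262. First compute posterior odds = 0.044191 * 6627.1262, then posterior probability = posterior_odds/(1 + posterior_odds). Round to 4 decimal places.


Bayesian evidence evaluation:
Posterior odds = prior_odds * LR = 0.044191 * 6627.1262 = 292.8593
Posterior probability = posterior_odds / (1 + posterior_odds)
= 292.8593 / (1 + 292.8593)
= 292.8593 / 293.8593
= 0.9966

0.9966


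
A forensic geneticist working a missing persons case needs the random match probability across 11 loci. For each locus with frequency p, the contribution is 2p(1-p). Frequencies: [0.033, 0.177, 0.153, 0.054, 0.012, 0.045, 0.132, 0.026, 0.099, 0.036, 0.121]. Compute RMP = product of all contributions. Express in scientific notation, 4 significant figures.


Computing RMP for 11 loci:
Locus 1: 2 * 0.033 * 0.967 = 0.063822
Locus 2: 2 * 0.177 * 0.823 = 0.291342
Locus 3: 2 * 0.153 * 0.847 = 0.259182
Locus 4: 2 * 0.054 * 0.946 = 0.102168
Locus 5: 2 * 0.012 * 0.988 = 0.023712
Locus 6: 2 * 0.045 * 0.955 = 0.08595
Locus 7: 2 * 0.132 * 0.868 = 0.229152
Locus 8: 2 * 0.026 * 0.974 = 0.050648
Locus 9: 2 * 0.099 * 0.901 = 0.178398
Locus 10: 2 * 0.036 * 0.964 = 0.069408
Locus 11: 2 * 0.121 * 0.879 = 0.212718
RMP = 3.068e-11

3.068e-11


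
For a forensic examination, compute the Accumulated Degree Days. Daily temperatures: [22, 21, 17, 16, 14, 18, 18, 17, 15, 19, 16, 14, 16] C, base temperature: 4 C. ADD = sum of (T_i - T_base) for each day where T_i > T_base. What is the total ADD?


Computing ADD day by day:
Day 1: max(0, 22 - 4) = 18
Day 2: max(0, 21 - 4) = 17
Day 3: max(0, 17 - 4) = 13
Day 4: max(0, 16 - 4) = 12
Day 5: max(0, 14 - 4) = 10
Day 6: max(0, 18 - 4) = 14
Day 7: max(0, 18 - 4) = 14
Day 8: max(0, 17 - 4) = 13
Day 9: max(0, 15 - 4) = 11
Day 10: max(0, 19 - 4) = 15
Day 11: max(0, 16 - 4) = 12
Day 12: max(0, 14 - 4) = 10
Day 13: max(0, 16 - 4) = 12
Total ADD = 171

171


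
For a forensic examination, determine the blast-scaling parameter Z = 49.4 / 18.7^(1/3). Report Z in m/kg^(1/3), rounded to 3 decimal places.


Scaled distance calculation:
W^(1/3) = 18.7^(1/3) = 2.654283
Z = R / W^(1/3) = 49.4 / 2.654283
Z = 18.611 m/kg^(1/3)

18.611


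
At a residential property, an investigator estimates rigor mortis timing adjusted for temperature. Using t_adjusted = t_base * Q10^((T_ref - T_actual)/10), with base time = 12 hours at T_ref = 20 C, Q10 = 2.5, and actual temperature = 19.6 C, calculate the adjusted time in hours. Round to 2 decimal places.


Rigor mortis time adjustment:
Exponent = (T_ref - T_actual) / 10 = (20 - 19.6) / 10 = 0.04
Q10 factor = 2.5^0.04 = 1.03733
t_adjusted = 12 * 1.03733 = 12.45 hours

12.45


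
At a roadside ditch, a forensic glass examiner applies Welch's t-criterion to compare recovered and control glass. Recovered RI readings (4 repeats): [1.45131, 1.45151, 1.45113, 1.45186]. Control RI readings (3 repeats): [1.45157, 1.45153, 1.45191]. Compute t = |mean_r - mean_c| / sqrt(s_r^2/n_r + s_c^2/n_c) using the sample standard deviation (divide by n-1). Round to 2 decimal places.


Welch's t-criterion for glass RI comparison:
Recovered mean = sum / n_r = 5.80581 / 4 = 1.4514525
Control mean = sum / n_c = 4.35501 / 3 = 1.45167
Recovered sample variance s_r^2 = 9.78917e-08
Control sample variance s_c^2 = 4.36e-08
Welch SE (unpooled) = sqrt(s_r^2/n_r + s_c^2/n_c) = sqrt(2.44729e-08 + 1.45333e-08) = sqrt(3.90062e-08) = 0.0001975
|mean_r - mean_c| = 0.0002175
t = 0.0002175 / 0.0001975 = 1.10

1.10


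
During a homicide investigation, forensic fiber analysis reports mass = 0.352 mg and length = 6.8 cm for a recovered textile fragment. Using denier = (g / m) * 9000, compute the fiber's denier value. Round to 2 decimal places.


Denier calculation:
Mass in grams = 0.352 mg / 1000 = 0.000352 g
Length in meters = 6.8 cm / 100 = 0.068 m
Linear density = mass / length = 0.000352 / 0.068 = 0.00517647 g/m
Denier = (g/m) * 9000 = 0.00517647 * 9000 = 46.59

46.59


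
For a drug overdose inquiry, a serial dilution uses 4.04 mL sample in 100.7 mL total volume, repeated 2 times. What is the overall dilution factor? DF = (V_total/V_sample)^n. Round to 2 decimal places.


Dilution factor calculation:
Single dilution = V_total / V_sample = 100.7 / 4.04 ≈ 24.925743
Number of dilutions = 2
Total DF = (100.7 / 4.04)^2 (full precision, rounded at the end) = 621.29

621.29


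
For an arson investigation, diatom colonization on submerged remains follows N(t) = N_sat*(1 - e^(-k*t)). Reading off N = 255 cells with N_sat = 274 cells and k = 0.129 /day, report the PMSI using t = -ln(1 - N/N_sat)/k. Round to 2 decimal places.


PMSI from diatom colonization curve:
N / N_sat = 255 / 274 = 0.930657
1 - N/N_sat = 0.069343
ln(1 - N/N_sat) = -2.66869
t = -ln(1 - N/N_sat) / k = -(-2.66869) / 0.129 = 20.69 days

20.69


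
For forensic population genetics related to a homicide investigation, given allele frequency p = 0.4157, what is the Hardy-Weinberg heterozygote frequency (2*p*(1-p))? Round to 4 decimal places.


Hardy-Weinberg heterozygote frequency:
q = 1 - p = 1 - 0.4157 = 0.5843
2pq = 2 * 0.4157 * 0.5843 = 0.4858

0.4858


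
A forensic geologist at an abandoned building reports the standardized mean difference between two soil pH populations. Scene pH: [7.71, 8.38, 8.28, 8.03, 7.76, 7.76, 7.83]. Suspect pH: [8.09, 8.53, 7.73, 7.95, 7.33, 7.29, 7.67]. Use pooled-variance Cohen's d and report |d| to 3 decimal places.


Pooled-variance Cohen's d for soil pH comparison:
Scene mean = 55.75 / 7 = 7.964286
Suspect mean = 54.59 / 7 = 7.798571
Scene sample variance s_s^2 = 0.073829
Suspect sample variance s_c^2 = 0.190381
Pooled variance = ((n_s-1)*s_s^2 + (n_c-1)*s_c^2) / (n_s + n_c - 2) = 0.132105
Pooled SD = sqrt(0.132105) = 0.363463
Mean difference = 0.165714
|d| = |0.165714| / 0.363463 = 0.456

0.456


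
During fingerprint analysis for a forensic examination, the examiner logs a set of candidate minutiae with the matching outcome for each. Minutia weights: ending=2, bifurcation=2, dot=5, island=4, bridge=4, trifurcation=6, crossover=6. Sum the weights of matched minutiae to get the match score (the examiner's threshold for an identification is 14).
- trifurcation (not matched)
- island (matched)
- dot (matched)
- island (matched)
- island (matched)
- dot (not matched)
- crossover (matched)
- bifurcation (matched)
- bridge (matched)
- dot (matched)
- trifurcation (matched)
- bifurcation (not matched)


Weighted minutiae match score:
  trifurcation: not matched, +0
  island: matched, +4 (running total 4)
  dot: matched, +5 (running total 9)
  island: matched, +4 (running total 13)
  island: matched, +4 (running total 17)
  dot: not matched, +0
  crossover: matched, +6 (running total 23)
  bifurcation: matched, +2 (running total 25)
  bridge: matched, +4 (running total 29)
  dot: matched, +5 (running total 34)
  trifurcation: matched, +6 (running total 40)
  bifurcation: not matched, +0
Total score = 40
Threshold = 14; verdict = identification

40


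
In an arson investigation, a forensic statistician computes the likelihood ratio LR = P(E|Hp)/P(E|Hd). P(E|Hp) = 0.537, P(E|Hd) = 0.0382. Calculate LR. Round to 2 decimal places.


Likelihood ratio calculation:
LR = P(E|Hp) / P(E|Hd)
LR = 0.537 / 0.0382
LR = 14.06

14.06


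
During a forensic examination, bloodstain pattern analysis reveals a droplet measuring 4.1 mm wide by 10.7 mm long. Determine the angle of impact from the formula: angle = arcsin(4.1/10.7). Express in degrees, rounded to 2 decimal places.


Blood spatter impact angle calculation:
width / length = 4.1 / 10.7 = 0.383178
angle = arcsin(0.383178)
angle = 22.53 degrees

22.53


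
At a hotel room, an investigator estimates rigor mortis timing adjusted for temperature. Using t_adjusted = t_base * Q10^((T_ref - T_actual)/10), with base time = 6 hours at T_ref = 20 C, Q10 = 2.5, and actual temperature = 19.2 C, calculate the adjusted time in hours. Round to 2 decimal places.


Rigor mortis time adjustment:
Exponent = (T_ref - T_actual) / 10 = (20 - 19.2) / 10 = 0.08
Q10 factor = 2.5^0.08 = 1.07606
t_adjusted = 6 * 1.07606 = 6.46 hours

6.46


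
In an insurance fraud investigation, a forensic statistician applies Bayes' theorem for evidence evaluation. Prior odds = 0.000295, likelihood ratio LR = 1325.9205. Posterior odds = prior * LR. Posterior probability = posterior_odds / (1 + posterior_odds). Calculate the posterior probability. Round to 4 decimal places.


Bayesian evidence evaluation:
Posterior odds = prior_odds * LR = 0.000295 * 1325.9205 = 0.3911465
Posterior probability = posterior_odds / (1 + posterior_odds)
= 0.3911465 / (1 + 0.3911465)
= 0.3911465 / 1.3911465
= 0.2812

0.2812


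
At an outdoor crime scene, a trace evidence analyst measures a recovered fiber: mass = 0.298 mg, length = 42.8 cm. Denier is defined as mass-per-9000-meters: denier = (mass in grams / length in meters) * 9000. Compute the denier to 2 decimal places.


Denier calculation:
Mass in grams = 0.298 mg / 1000 = 0.000298 g
Length in meters = 42.8 cm / 100 = 0.428 m
Linear density = mass / length = 0.000298 / 0.428 = 0.00069626 g/m
Denier = (g/m) * 9000 = 0.00069626 * 9000 = 6.27

6.27


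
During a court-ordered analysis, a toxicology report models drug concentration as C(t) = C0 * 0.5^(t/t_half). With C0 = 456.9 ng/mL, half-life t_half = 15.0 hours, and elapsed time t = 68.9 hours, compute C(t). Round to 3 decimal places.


Drug concentration decay:
Number of half-lives = t / t_half = 68.9 / 15.0 = 4.593333
Decay factor = 0.5^4.593333 = 0.04142562
C(t) = 456.9 * 0.04142562 = 18.927 ng/mL

18.927


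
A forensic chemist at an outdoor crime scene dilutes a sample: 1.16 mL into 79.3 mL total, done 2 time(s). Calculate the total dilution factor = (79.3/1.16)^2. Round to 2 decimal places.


Dilution factor calculation:
Single dilution = V_total / V_sample = 79.3 / 1.16 ≈ 68.362069
Number of dilutions = 2
Total DF = (79.3 / 1.16)^2 (full precision, rounded at the end) = 4673.37

4673.37


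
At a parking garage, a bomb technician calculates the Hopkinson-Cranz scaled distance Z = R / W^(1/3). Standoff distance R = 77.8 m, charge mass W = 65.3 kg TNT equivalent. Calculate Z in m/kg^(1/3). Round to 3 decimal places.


Scaled distance calculation:
W^(1/3) = 65.3^(1/3) = 4.026902
Z = R / W^(1/3) = 77.8 / 4.026902
Z = 19.320 m/kg^(1/3)

19.320


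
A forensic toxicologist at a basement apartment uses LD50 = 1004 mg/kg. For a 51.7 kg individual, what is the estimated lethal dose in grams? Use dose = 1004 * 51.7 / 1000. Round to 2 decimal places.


Lethal dose calculation:
Lethal dose = LD50 * body_weight / 1000
= 1004 * 51.7 / 1000
= 51906.8 / 1000
= 51.91 g

51.91


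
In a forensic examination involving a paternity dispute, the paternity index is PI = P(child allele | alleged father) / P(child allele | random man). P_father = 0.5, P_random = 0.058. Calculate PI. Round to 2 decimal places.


Paternity Index calculation:
PI = P(allele|father) / P(allele|random)
PI = 0.5 / 0.058
PI = 8.62

8.62


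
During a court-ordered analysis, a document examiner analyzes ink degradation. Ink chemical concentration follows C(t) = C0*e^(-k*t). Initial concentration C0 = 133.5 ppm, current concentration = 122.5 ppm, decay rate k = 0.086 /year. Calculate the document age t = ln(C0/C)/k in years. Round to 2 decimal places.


Document age estimation:
C0/C = 133.5 / 122.5 = 1.089796
ln(C0/C) = 0.085991
t = 0.085991 / 0.086 = 1.00 years

1.00


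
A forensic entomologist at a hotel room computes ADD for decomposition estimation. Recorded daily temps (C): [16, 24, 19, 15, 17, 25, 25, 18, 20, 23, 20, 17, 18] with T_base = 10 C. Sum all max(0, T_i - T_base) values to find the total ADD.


Computing ADD day by day:
Day 1: max(0, 16 - 10) = 6
Day 2: max(0, 24 - 10) = 14
Day 3: max(0, 19 - 10) = 9
Day 4: max(0, 15 - 10) = 5
Day 5: max(0, 17 - 10) = 7
Day 6: max(0, 25 - 10) = 15
Day 7: max(0, 25 - 10) = 15
Day 8: max(0, 18 - 10) = 8
Day 9: max(0, 20 - 10) = 10
Day 10: max(0, 23 - 10) = 13
Day 11: max(0, 20 - 10) = 10
Day 12: max(0, 17 - 10) = 7
Day 13: max(0, 18 - 10) = 8
Total ADD = 127

127


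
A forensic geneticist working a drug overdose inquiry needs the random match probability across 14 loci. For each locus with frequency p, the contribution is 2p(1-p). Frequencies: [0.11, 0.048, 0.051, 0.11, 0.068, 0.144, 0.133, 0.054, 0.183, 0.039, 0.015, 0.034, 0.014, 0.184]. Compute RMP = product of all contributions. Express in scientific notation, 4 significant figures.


Computing RMP for 14 loci:
Locus 1: 2 * 0.11 * 0.89 = 0.1958
Locus 2: 2 * 0.048 * 0.952 = 0.091392
Locus 3: 2 * 0.051 * 0.949 = 0.096798
Locus 4: 2 * 0.11 * 0.89 = 0.1958
Locus 5: 2 * 0.068 * 0.932 = 0.126752
Locus 6: 2 * 0.144 * 0.856 = 0.246528
Locus 7: 2 * 0.133 * 0.867 = 0.230622
Locus 8: 2 * 0.054 * 0.946 = 0.102168
Locus 9: 2 * 0.183 * 0.817 = 0.299022
Locus 10: 2 * 0.039 * 0.961 = 0.074958
Locus 11: 2 * 0.015 * 0.985 = 0.02955
Locus 12: 2 * 0.034 * 0.966 = 0.065688
Locus 13: 2 * 0.014 * 0.986 = 0.027608
Locus 14: 2 * 0.184 * 0.816 = 0.300288
RMP = 9.007e-14

9.007e-14


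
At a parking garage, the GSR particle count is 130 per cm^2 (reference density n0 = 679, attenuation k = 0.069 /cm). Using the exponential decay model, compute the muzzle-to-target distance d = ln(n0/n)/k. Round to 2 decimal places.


GSR distance calculation:
n0/n = 679 / 130 = 5.223077
ln(n0/n) = 1.653087
d = 1.653087 / 0.069 = 23.96 cm

23.96


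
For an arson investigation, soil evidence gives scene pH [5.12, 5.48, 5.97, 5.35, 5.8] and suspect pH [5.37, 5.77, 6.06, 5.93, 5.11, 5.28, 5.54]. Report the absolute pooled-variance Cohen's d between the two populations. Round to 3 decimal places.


Pooled-variance Cohen's d for soil pH comparison:
Scene mean = 27.72 / 5 = 5.544
Suspect mean = 39.06 / 7 = 5.58
Scene sample variance s_s^2 = 0.11713
Suspect sample variance s_c^2 = 0.124267
Pooled variance = ((n_s-1)*s_s^2 + (n_c-1)*s_c^2) / (n_s + n_c - 2) = 0.121412
Pooled SD = sqrt(0.121412) = 0.348442
Mean difference = -0.036
|d| = |-0.036| / 0.348442 = 0.103

0.103


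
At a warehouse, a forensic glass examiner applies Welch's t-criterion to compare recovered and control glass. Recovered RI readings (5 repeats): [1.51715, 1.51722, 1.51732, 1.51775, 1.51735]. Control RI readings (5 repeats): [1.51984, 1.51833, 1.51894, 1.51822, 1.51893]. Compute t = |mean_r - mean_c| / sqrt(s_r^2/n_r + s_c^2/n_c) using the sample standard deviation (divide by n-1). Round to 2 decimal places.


Welch's t-criterion for glass RI comparison:
Recovered mean = sum / n_r = 7.58679 / 5 = 1.517358
Control mean = sum / n_c = 7.59426 / 5 = 1.518852
Recovered sample variance s_r^2 = 5.437e-08
Control sample variance s_c^2 = 4.1547e-07
Welch SE (unpooled) = sqrt(s_r^2/n_r + s_c^2/n_c) = sqrt(1.0874e-08 + 8.3094e-08) = sqrt(9.3968e-08) = 0.000306542
|mean_r - mean_c| = 0.001494
t = 0.001494 / 0.000306542 = 4.87

4.87


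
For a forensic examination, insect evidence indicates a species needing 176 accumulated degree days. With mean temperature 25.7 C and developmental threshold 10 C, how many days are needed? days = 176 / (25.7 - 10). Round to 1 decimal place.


Insect development time:
Effective temperature = avg_temp - T_base = 25.7 - 10 = 15.7 C
Days = ADD / effective_temp = 176 / 15.7 = 11.2 days

11.2


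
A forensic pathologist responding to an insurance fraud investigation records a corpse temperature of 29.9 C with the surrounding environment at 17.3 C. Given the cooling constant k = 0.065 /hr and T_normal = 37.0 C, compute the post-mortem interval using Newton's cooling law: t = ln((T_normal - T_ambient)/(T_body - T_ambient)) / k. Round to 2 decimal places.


Using Newton's law of cooling:
t = ln((T_normal - T_ambient) / (T_body - T_ambient)) / k
T_normal - T_ambient = 19.7
T_body - T_ambient = 12.6
Ratio = 1.563492
ln(ratio) = 0.446922
t = 0.446922 / 0.065 = 6.88 hours

6.88


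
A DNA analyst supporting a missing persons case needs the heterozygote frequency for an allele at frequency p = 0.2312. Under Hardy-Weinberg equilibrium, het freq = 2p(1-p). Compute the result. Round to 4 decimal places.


Hardy-Weinberg heterozygote frequency:
q = 1 - p = 1 - 0.2312 = 0.7688
2pq = 2 * 0.2312 * 0.7688 = 0.3555

0.3555


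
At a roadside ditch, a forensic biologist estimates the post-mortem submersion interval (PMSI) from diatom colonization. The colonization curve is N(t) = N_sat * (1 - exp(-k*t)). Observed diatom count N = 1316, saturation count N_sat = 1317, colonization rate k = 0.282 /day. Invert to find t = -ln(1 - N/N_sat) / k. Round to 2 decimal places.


PMSI from diatom colonization curve:
N / N_sat = 1316 / 1317 = 0.999241
1 - N/N_sat = 0.000759
ln(1 - N/N_sat) = -7.183509
t = -ln(1 - N/N_sat) / k = -(-7.183509) / 0.282 = 25.47 days

25.47


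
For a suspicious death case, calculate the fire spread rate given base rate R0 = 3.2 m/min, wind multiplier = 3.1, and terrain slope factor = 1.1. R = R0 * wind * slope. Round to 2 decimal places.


Fire spread rate calculation:
R = R0 * wind_factor * slope_factor
= 3.2 * 3.1 * 1.1
= 9.92 * 1.1
= 10.91 m/min

10.91


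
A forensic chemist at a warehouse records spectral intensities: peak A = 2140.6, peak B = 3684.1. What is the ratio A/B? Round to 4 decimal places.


Spectral peak ratio:
Peak A = 2140.6 counts
Peak B = 3684.1 counts
Ratio = 2140.6 / 3684.1 = 0.5810

0.5810


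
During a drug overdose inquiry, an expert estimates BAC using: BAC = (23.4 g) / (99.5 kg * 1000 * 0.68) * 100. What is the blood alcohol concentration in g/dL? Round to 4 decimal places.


Applying the Widmark formula:
BAC = (dose_g / (body_wt * 1000 * r)) * 100
Denominator = 99.5 * 1000 * 0.68 = 67660
BAC = (23.4 / 67660) * 100
BAC = 0.0346 g/dL

0.0346


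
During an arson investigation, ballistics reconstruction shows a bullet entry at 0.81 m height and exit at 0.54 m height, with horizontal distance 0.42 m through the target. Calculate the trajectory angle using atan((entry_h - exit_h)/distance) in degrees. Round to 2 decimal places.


Bullet trajectory angle:
Height difference = 0.81 - 0.54 = 0.27 m
angle = atan(0.27 / 0.42)
angle = atan(0.642857)
angle = 32.74 degrees

32.74


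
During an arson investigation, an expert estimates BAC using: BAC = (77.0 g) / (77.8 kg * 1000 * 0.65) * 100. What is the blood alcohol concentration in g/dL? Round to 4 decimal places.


Applying the Widmark formula:
BAC = (dose_g / (body_wt * 1000 * r)) * 100
Denominator = 77.8 * 1000 * 0.65 = 50570
BAC = (77.0 / 50570) * 100
BAC = 0.1523 g/dL

0.1523


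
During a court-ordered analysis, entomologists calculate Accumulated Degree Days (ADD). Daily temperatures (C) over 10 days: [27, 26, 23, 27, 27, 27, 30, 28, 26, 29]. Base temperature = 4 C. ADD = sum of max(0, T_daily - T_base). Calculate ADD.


Computing ADD day by day:
Day 1: max(0, 27 - 4) = 23
Day 2: max(0, 26 - 4) = 22
Day 3: max(0, 23 - 4) = 19
Day 4: max(0, 27 - 4) = 23
Day 5: max(0, 27 - 4) = 23
Day 6: max(0, 27 - 4) = 23
Day 7: max(0, 30 - 4) = 26
Day 8: max(0, 28 - 4) = 24
Day 9: max(0, 26 - 4) = 22
Day 10: max(0, 29 - 4) = 25
Total ADD = 230

230


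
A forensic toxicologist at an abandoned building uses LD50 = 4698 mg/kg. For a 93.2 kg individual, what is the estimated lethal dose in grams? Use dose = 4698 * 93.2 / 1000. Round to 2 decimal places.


Lethal dose calculation:
Lethal dose = LD50 * body_weight / 1000
= 4698 * 93.2 / 1000
= 437853.6 / 1000
= 437.85 g

437.85


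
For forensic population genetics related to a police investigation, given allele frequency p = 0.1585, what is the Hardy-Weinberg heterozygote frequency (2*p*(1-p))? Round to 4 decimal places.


Hardy-Weinberg heterozygote frequency:
q = 1 - p = 1 - 0.1585 = 0.8415
2pq = 2 * 0.1585 * 0.8415 = 0.2668

0.2668


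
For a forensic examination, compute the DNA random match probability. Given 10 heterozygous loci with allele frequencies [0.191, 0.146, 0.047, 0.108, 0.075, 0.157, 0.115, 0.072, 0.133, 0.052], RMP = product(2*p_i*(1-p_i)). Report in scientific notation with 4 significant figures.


Computing RMP for 10 loci:
Locus 1: 2 * 0.191 * 0.809 = 0.309038
Locus 2: 2 * 0.146 * 0.854 = 0.249368
Locus 3: 2 * 0.047 * 0.953 = 0.089582
Locus 4: 2 * 0.108 * 0.892 = 0.192672
Locus 5: 2 * 0.075 * 0.925 = 0.13875
Locus 6: 2 * 0.157 * 0.843 = 0.264702
Locus 7: 2 * 0.115 * 0.885 = 0.20355
Locus 8: 2 * 0.072 * 0.928 = 0.133632
Locus 9: 2 * 0.133 * 0.867 = 0.230622
Locus 10: 2 * 0.052 * 0.948 = 0.098592
RMP = 3.021e-08

3.021e-08


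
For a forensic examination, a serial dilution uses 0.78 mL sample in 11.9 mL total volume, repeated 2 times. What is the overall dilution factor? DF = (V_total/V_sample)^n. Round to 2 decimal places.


Dilution factor calculation:
Single dilution = V_total / V_sample = 11.9 / 0.78 ≈ 15.25641
Number of dilutions = 2
Total DF = (11.9 / 0.78)^2 (full precision, rounded at the end) = 232.76

232.76


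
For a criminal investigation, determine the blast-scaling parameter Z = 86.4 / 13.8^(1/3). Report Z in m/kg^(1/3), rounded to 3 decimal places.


Scaled distance calculation:
W^(1/3) = 13.8^(1/3) = 2.39861
Z = R / W^(1/3) = 86.4 / 2.39861
Z = 36.021 m/kg^(1/3)

36.021


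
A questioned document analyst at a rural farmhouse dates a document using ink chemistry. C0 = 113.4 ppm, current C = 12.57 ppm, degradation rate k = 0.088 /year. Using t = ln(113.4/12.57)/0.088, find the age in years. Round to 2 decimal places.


Document age estimation:
C0/C = 113.4 / 12.57 = 9.02148
ln(C0/C) = 2.199608
t = 2.199608 / 0.088 = 25.00 years

25.00


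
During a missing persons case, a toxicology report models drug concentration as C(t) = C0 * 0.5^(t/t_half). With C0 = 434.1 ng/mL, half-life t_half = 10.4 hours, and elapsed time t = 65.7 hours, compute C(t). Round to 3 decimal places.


Drug concentration decay:
Number of half-lives = t / t_half = 65.7 / 10.4 = 6.317308
Decay factor = 0.5^6.317308 = 0.01254009
C(t) = 434.1 * 0.01254009 = 5.444 ng/mL

5.444


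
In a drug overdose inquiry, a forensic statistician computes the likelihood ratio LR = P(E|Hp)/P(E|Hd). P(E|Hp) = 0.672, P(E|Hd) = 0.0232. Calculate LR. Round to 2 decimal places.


Likelihood ratio calculation:
LR = P(E|Hp) / P(E|Hd)
LR = 0.672 / 0.0232
LR = 28.97

28.97


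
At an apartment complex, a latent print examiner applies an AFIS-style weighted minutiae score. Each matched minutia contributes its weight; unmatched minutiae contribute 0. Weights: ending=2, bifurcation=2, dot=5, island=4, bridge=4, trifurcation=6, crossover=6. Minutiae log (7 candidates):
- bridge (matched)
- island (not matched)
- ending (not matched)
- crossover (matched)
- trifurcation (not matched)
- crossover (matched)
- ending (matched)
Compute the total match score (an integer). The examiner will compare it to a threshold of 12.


Weighted minutiae match score:
  bridge: matched, +4 (running total 4)
  island: not matched, +0
  ending: not matched, +0
  crossover: matched, +6 (running total 10)
  trifurcation: not matched, +0
  crossover: matched, +6 (running total 16)
  ending: matched, +2 (running total 18)
Total score = 18
Threshold = 12; verdict = identification

18


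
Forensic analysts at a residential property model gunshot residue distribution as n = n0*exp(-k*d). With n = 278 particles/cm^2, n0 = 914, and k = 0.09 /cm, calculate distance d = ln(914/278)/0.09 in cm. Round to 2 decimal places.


GSR distance calculation:
n0/n = 914 / 278 = 3.28777
ln(n0/n) = 1.19021
d = 1.19021 / 0.09 = 13.22 cm

13.22


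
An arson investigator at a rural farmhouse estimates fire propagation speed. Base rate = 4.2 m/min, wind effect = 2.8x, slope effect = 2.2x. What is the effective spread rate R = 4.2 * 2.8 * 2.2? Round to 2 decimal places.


Fire spread rate calculation:
R = R0 * wind_factor * slope_factor
= 4.2 * 2.8 * 2.2
= 11.76 * 2.2
= 25.87 m/min

25.87


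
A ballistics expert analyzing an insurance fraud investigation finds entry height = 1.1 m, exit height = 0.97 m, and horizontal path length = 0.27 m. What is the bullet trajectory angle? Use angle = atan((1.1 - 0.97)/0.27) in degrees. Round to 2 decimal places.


Bullet trajectory angle:
Height difference = 1.1 - 0.97 = 0.13 m
angle = atan(0.13 / 0.27)
angle = atan(0.481481)
angle = 25.71 degrees

25.71


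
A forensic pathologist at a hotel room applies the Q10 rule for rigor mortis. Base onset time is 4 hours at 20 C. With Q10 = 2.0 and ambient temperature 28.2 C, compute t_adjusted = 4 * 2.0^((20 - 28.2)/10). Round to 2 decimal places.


Rigor mortis time adjustment:
Exponent = (T_ref - T_actual) / 10 = (20 - 28.2) / 10 = -0.82
Q10 factor = 2.0^-0.82 = 0.56644
t_adjusted = 4 * 0.56644 = 2.27 hours

2.27


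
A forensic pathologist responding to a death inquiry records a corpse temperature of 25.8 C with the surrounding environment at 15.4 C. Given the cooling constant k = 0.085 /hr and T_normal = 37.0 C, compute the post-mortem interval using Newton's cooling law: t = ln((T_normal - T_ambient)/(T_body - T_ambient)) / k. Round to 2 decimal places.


Using Newton's law of cooling:
t = ln((T_normal - T_ambient) / (T_body - T_ambient)) / k
T_normal - T_ambient = 21.6
T_body - T_ambient = 10.4
Ratio = 2.076923
ln(ratio) = 0.730887
t = 0.730887 / 0.085 = 8.60 hours

8.60


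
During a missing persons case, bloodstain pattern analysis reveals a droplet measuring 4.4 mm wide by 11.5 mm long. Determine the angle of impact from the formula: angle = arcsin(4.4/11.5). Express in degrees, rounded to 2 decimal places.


Blood spatter impact angle calculation:
width / length = 4.4 / 11.5 = 0.382609
angle = arcsin(0.382609)
angle = 22.50 degrees

22.50


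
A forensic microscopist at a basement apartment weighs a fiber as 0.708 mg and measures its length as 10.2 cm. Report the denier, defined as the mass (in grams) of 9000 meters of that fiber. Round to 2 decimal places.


Denier calculation:
Mass in grams = 0.708 mg / 1000 = 0.000708 g
Length in meters = 10.2 cm / 100 = 0.102 m
Linear density = mass / length = 0.000708 / 0.102 = 0.00694118 g/m
Denier = (g/m) * 9000 = 0.00694118 * 9000 = 62.47

62.47


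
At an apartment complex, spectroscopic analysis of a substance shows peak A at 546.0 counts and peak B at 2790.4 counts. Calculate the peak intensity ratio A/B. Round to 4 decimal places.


Spectral peak ratio:
Peak A = 546.0 counts
Peak B = 2790.4 counts
Ratio = 546.0 / 2790.4 = 0.1957

0.1957


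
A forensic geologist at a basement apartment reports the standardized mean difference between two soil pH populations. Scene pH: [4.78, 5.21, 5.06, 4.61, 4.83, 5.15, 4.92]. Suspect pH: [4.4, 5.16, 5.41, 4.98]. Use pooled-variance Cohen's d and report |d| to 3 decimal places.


Pooled-variance Cohen's d for soil pH comparison:
Scene mean = 34.56 / 7 = 4.937143
Suspect mean = 19.95 / 4 = 4.9875
Scene sample variance s_s^2 = 0.04639
Suspect sample variance s_c^2 = 0.184492
Pooled variance = ((n_s-1)*s_s^2 + (n_c-1)*s_c^2) / (n_s + n_c - 2) = 0.092424
Pooled SD = sqrt(0.092424) = 0.304013
Mean difference = -0.050357
|d| = |-0.050357| / 0.304013 = 0.166

0.166


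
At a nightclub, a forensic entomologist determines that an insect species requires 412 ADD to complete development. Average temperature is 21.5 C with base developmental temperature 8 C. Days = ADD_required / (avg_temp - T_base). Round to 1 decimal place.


Insect development time:
Effective temperature = avg_temp - T_base = 21.5 - 8 = 13.5 C
Days = ADD / effective_temp = 412 / 13.5 = 30.5 days

30.5
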